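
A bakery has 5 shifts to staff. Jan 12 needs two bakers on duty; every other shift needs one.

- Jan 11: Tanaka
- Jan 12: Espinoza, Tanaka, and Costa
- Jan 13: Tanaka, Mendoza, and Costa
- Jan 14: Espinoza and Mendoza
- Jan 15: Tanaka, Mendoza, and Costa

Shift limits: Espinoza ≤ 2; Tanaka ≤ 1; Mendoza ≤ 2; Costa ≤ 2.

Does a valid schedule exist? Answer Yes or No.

Yes

Jan 11 can only be covered by Tanaka, so that assignment is forced.
One valid schedule: Jan 11→Tanaka, Jan 12→Espinoza+Costa, Jan 13→Mendoza, Jan 14→Espinoza, Jan 15→Mendoza.
Loads: Espinoza 2/2, Tanaka 1/1, Mendoza 2/2, Costa 1/2 — all within limits.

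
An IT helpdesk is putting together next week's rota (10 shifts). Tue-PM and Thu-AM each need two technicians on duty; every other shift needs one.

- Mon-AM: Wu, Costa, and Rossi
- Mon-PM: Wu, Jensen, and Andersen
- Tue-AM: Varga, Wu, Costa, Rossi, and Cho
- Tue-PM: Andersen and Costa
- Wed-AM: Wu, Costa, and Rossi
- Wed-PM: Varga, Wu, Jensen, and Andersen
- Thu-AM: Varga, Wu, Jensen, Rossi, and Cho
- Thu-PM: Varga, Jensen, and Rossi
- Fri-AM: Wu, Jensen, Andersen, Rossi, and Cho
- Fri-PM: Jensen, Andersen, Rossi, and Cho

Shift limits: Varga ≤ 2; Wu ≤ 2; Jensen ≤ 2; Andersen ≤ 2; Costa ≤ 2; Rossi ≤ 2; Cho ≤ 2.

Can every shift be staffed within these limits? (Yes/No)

Yes

Tue-PM can only be covered by Andersen and Costa, so that assignment is forced.
One valid schedule: Mon-AM→Wu, Mon-PM→Wu, Tue-AM→Rossi, Tue-PM→Andersen+Costa, Wed-AM→Costa, Wed-PM→Varga, Thu-AM→Rossi+Cho, Thu-PM→Varga, Fri-AM→Jensen, Fri-PM→Jensen.
Loads: Varga 2/2, Wu 2/2, Jensen 2/2, Andersen 1/2, Costa 2/2, Rossi 2/2, Cho 1/2 — all within limits.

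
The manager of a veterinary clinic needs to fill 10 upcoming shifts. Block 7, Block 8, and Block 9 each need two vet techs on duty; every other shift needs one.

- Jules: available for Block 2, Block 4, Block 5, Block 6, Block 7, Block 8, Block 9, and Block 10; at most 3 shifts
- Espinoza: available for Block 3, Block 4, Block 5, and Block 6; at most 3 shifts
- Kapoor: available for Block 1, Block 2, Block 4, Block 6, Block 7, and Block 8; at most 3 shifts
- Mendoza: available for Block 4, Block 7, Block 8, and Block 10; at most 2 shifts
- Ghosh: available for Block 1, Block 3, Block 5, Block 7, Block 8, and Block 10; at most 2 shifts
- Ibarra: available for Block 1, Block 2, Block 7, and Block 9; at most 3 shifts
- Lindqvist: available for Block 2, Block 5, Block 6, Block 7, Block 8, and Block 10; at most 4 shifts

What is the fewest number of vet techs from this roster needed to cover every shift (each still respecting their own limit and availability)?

13 slots to fill and no one can take more than 4, so at least ⌈13/4⌉ = 4 vet techs are needed.
Jules, Espinoza, Ibarra, and Lindqvist alone can cover everything: Block 1→Ibarra, Block 2→Lindqvist, Block 3→Espinoza, Block 4→Jules, Block 5→Espinoza, Block 6→Espinoza, Block 7→Ibarra+Lindqvist, Block 8→Jules+Lindqvist, Block 9→Jules+Ibarra, Block 10→Lindqvist.

4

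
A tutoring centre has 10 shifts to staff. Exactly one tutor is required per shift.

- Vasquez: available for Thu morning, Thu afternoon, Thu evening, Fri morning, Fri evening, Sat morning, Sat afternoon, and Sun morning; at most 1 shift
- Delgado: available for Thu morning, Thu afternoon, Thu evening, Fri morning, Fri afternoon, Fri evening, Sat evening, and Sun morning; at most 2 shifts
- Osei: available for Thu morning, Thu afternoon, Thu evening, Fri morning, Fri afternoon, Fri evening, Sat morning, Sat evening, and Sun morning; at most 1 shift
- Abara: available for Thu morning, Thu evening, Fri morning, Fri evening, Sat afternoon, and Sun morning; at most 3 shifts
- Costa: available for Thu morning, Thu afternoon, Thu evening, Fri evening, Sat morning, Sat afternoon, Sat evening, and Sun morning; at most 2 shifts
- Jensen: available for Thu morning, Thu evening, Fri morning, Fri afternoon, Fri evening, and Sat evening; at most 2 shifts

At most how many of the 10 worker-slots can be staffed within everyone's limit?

10

Total capacity across all tutors is 1+2+1+3+2+2 = 11, and 10 slots are needed, so at most 10 can be filled.
An assignment achieving 10: Thu morning→Costa, Thu afternoon→Delgado, Thu evening→Costa, Fri morning→Abara, Fri afternoon→Delgado, Fri evening→Jensen, Sat morning→Vasquez, Sat afternoon→Abara, Sat evening→Osei, Sun morning→Abara.
Loads: Vasquez 1/1, Delgado 2/2, Osei 1/1, Abara 3/3, Costa 2/2, Jensen 1/2.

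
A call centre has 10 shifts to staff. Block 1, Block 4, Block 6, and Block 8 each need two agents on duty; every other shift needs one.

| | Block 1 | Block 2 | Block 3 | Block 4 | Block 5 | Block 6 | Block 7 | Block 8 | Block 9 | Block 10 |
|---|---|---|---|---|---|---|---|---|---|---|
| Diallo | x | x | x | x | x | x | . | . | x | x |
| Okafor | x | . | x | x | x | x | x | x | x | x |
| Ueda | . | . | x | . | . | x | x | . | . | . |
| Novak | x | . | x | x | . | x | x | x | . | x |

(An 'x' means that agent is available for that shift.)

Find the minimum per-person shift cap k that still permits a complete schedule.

With 4 agents and 14 worker-slots to fill, someone must work at least ⌈14/4⌉ = 4 shifts, so k ≥ 4.
k = 4 works: Block 1→Diallo+Okafor, Block 2→Diallo, Block 3→Ueda, Block 4→Okafor+Novak, Block 5→Diallo, Block 6→Ueda+Novak, Block 7→Okafor, Block 8→Okafor+Novak, Block 9→Diallo, Block 10→Novak.
Loads: Diallo 4, Okafor 4, Ueda 2, Novak 4 — all ≤ 4.

4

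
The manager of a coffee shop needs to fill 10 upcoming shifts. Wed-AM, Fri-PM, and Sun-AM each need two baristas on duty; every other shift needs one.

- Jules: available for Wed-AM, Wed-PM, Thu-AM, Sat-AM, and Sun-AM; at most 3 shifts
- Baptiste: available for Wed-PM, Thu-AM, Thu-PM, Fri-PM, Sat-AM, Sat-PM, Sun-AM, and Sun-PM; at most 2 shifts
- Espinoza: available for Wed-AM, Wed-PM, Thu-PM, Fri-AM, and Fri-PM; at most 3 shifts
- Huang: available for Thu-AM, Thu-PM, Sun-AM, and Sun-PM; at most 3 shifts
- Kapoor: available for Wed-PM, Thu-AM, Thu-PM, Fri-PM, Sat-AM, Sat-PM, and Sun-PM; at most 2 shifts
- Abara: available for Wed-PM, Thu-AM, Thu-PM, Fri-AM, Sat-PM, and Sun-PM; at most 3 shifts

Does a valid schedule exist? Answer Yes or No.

Yes

Wed-AM can only be covered by Jules and Espinoza, so that assignment is forced.
One valid schedule: Wed-AM→Jules+Espinoza, Wed-PM→Kapoor, Thu-AM→Huang, Thu-PM→Kapoor, Fri-AM→Espinoza, Fri-PM→Baptiste+Espinoza, Sat-AM→Jules, Sat-PM→Baptiste, Sun-AM→Jules+Huang, Sun-PM→Huang.
Loads: Jules 3/3, Baptiste 2/2, Espinoza 3/3, Huang 3/3, Kapoor 2/2, Abara 0/3 — all within limits.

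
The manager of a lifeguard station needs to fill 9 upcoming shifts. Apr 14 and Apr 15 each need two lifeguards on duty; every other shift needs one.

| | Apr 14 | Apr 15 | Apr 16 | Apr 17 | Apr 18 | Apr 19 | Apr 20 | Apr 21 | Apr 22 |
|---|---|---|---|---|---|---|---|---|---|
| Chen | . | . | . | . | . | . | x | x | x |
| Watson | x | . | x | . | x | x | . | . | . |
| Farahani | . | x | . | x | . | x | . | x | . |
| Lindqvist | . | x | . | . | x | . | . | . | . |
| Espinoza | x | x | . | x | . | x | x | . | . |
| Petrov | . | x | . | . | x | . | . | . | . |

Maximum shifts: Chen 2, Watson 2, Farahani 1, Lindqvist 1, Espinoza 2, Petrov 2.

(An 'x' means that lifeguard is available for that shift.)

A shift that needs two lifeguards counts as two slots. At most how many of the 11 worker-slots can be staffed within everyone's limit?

10

Total capacity across all lifeguards is 2+2+1+1+2+2 = 10, and 11 slots are needed, so at most 10 can be filled.
An assignment achieving 10: Apr 14→Watson+Espinoza, Apr 15→Lindqvist+Petrov, Apr 16→Watson, Apr 17→Farahani, Apr 18→Petrov, Apr 19→Espinoza, Apr 20→Chen, Apr 22→Chen.
Loads: Chen 2/2, Watson 2/2, Farahani 1/1, Lindqvist 1/1, Espinoza 2/2, Petrov 2/2.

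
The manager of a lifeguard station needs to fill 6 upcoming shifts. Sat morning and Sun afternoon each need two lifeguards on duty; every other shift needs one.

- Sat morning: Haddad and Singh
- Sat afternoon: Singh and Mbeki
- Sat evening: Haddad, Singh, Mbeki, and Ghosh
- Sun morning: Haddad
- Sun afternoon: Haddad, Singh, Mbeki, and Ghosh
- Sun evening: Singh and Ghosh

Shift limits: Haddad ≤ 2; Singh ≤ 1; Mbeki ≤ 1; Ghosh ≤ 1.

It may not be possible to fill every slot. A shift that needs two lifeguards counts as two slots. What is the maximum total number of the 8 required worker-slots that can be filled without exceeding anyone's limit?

5

Total capacity across all lifeguards is 2+1+1+1 = 5, and 8 slots are needed, so at most 5 can be filled.
An assignment achieving 5: Sat morning→Haddad+Singh, Sat afternoon→Mbeki, Sun morning→Haddad, Sun evening→Ghosh.
Loads: Haddad 2/2, Singh 1/1, Mbeki 1/1, Ghosh 1/1.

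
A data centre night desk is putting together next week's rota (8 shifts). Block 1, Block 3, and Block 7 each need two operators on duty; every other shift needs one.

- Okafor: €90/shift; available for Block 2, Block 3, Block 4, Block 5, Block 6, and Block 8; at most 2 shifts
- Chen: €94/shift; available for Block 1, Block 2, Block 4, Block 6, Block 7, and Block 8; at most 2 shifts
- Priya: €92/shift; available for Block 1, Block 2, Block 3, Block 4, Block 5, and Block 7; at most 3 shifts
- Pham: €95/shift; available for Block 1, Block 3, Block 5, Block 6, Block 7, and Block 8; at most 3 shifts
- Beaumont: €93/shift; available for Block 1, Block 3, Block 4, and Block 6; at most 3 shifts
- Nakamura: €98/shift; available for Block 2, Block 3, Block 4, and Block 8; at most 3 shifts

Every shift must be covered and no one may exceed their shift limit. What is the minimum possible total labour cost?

Picking the cheapest available operator for each shift independently would cost €1003, but that ignores the shift limits.
An optimal schedule: Block 1→Priya+Beaumont, Block 2→Okafor, Block 3→Beaumont+Pham, Block 4→Priya, Block 5→Okafor, Block 6→Beaumont, Block 7→Priya+Chen, Block 8→Chen.
Total: 92 + 93 + 90 + 93 + 95 + 92 + 90 + 93 + 92 + 94 + 94 = €1018.

€1018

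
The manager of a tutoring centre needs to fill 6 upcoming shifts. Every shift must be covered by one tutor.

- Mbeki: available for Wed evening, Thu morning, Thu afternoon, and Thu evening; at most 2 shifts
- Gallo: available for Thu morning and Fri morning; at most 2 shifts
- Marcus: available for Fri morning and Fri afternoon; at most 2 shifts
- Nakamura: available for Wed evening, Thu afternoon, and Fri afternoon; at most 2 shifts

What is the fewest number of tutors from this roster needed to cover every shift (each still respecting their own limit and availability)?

6 slots to fill and no one can take more than 2, so at least ⌈6/2⌉ = 3 tutors are needed.
Mbeki, Gallo, and Nakamura alone can cover everything: Wed evening→Mbeki, Thu morning→Gallo, Thu afternoon→Nakamura, Thu evening→Mbeki, Fri morning→Gallo, Fri afternoon→Nakamura.

3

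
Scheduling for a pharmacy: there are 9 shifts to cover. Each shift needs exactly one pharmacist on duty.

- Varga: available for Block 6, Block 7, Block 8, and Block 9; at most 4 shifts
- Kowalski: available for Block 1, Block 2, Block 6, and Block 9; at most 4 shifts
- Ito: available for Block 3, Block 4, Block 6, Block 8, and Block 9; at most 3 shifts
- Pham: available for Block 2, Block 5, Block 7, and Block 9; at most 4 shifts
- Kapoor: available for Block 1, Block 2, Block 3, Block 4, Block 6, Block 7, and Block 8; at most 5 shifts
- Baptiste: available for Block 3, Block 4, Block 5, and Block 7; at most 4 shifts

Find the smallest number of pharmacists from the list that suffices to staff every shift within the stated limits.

9 slots to fill and no one can take more than 5, so at least ⌈9/5⌉ = 2 pharmacists are needed.
Pham and Kapoor alone can cover everything: Block 1→Kapoor, Block 2→Pham, Block 3→Kapoor, Block 4→Kapoor, Block 5→Pham, Block 6→Kapoor, Block 7→Pham, Block 8→Kapoor, Block 9→Pham.

2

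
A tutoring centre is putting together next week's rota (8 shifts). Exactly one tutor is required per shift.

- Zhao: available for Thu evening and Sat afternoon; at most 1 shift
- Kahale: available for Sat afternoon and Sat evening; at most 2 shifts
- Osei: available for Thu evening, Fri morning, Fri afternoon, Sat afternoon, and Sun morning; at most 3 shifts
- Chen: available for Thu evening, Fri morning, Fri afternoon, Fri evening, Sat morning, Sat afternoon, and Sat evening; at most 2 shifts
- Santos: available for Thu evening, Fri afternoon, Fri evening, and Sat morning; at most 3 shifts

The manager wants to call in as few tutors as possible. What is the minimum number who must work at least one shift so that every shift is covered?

8 slots to fill and no one can take more than 3, so at least ⌈8/3⌉ = 3 tutors are needed.
Kahale, Osei, and Santos alone can cover everything: Thu evening→Osei, Fri morning→Osei, Fri afternoon→Santos, Fri evening→Santos, Sat morning→Santos, Sat afternoon→Kahale, Sat evening→Kahale, Sun morning→Osei.

3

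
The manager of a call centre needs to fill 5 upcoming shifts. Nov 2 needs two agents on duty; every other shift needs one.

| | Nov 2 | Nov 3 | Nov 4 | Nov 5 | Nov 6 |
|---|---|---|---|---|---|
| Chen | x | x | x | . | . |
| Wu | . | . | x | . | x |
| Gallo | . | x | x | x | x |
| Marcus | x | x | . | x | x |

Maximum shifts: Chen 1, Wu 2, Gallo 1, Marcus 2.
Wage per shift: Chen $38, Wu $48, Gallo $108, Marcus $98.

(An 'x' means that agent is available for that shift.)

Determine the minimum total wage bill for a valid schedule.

$438

Nov 2 can only be covered by Chen and Marcus, so that assignment is forced.
Picking the cheapest available agent for each shift independently would cost $358, but that ignores the shift limits.
An optimal schedule: Nov 2→Chen+Marcus, Nov 3→Marcus, Nov 4→Wu, Nov 5→Gallo, Nov 6→Wu.
Total: 38 + 98 + 98 + 48 + 108 + 48 = $438.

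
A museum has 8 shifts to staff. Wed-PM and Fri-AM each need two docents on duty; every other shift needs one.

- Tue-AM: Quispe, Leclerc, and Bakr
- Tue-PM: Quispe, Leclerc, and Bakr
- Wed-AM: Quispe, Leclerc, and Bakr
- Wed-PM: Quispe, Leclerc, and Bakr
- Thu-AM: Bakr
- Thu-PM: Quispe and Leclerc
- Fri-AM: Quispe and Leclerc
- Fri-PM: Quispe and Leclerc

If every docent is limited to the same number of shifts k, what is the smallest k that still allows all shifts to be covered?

With 3 docents and 10 worker-slots to fill, someone must work at least ⌈10/3⌉ = 4 shifts, so k ≥ 4.
k = 4 works: Tue-AM→Quispe, Tue-PM→Leclerc, Wed-AM→Leclerc, Wed-PM→Leclerc+Bakr, Thu-AM→Bakr, Thu-PM→Quispe, Fri-AM→Quispe+Leclerc, Fri-PM→Quispe.
Loads: Quispe 4, Leclerc 4, Bakr 2 — all ≤ 4.

4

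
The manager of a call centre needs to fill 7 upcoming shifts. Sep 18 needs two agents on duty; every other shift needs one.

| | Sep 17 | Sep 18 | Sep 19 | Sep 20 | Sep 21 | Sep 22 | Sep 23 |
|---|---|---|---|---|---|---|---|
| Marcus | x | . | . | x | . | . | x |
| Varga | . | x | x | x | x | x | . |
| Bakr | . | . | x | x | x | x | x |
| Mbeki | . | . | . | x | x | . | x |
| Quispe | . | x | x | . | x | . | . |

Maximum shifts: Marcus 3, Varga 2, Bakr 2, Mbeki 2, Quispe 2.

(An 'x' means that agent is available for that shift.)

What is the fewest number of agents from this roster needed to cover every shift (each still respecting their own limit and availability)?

4

8 slots to fill and no one can take more than 3, so at least ⌈8/3⌉ = 3 agents are needed.
Any 3 agents together have capacity at most 3+2+2 = 7 < 8 slots, so 3 can never suffice.
Marcus, Varga, Bakr, and Quispe alone can cover everything: Sep 17→Marcus, Sep 18→Varga+Quispe, Sep 19→Bakr, Sep 20→Marcus, Sep 21→Bakr, Sep 22→Varga, Sep 23→Marcus.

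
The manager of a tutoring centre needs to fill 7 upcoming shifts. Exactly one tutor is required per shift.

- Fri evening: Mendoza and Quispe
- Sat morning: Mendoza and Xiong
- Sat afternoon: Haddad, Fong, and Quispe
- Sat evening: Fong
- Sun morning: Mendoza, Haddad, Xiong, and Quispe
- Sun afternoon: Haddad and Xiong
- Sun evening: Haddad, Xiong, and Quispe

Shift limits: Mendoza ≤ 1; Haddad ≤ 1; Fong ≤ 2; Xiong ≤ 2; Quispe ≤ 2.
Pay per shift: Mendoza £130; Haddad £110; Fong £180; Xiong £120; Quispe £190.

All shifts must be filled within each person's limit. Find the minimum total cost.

Sat evening can only be covered by Fong, so that assignment is forced.
Picking the cheapest available tutor for each shift independently would cost £870, but that ignores the shift limits.
An optimal schedule: Fri evening→Mendoza, Sat morning→Xiong, Sat afternoon→Fong, Sat evening→Fong, Sun morning→Quispe, Sun afternoon→Haddad, Sun evening→Xiong.
Total: 130 + 120 + 180 + 180 + 190 + 110 + 120 = £1030.

£1030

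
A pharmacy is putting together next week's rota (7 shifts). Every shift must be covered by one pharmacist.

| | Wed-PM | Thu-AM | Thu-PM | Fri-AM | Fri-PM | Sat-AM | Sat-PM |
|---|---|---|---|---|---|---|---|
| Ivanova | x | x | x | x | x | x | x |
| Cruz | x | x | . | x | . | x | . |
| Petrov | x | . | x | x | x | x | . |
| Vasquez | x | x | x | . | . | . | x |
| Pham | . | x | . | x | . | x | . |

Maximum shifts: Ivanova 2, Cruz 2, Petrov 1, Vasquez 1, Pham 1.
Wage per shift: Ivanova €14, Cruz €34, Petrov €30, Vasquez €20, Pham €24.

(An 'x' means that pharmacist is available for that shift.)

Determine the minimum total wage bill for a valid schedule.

Picking the cheapest available pharmacist for each shift independently would cost €98, but that ignores the shift limits.
An optimal schedule: Wed-PM→Cruz, Thu-AM→Vasquez, Thu-PM→Petrov, Fri-AM→Cruz, Fri-PM→Ivanova, Sat-AM→Pham, Sat-PM→Ivanova.
Total: 34 + 20 + 30 + 34 + 14 + 24 + 14 = €170.

€170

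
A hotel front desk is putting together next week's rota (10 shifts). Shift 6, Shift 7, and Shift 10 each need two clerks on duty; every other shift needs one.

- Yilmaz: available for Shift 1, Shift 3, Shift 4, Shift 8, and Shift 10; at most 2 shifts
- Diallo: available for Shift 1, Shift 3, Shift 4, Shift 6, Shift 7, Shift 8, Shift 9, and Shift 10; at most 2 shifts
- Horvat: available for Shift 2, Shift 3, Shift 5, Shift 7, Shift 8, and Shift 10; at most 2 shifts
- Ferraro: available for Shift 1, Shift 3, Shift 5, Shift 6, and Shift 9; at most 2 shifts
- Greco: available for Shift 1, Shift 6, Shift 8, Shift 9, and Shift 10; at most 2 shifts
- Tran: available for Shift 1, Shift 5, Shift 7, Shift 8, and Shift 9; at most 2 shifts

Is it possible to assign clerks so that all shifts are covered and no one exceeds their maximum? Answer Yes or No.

Total capacity is 2+2+2+2+2+2 = 12 but 13 worker-slots are needed — infeasible.

No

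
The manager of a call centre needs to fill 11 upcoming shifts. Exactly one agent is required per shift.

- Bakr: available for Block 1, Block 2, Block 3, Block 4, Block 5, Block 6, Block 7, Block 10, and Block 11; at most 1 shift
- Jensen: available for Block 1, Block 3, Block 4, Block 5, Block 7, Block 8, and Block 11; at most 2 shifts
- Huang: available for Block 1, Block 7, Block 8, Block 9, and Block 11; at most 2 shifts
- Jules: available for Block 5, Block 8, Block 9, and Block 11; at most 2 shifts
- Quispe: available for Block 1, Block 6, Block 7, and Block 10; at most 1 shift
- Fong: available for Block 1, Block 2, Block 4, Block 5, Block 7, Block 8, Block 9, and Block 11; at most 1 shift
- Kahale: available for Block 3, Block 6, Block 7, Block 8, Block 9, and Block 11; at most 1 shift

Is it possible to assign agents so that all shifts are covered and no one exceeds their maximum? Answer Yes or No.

No

Total capacity is 1+2+2+2+1+1+1 = 10 but 11 worker-slots are needed — infeasible.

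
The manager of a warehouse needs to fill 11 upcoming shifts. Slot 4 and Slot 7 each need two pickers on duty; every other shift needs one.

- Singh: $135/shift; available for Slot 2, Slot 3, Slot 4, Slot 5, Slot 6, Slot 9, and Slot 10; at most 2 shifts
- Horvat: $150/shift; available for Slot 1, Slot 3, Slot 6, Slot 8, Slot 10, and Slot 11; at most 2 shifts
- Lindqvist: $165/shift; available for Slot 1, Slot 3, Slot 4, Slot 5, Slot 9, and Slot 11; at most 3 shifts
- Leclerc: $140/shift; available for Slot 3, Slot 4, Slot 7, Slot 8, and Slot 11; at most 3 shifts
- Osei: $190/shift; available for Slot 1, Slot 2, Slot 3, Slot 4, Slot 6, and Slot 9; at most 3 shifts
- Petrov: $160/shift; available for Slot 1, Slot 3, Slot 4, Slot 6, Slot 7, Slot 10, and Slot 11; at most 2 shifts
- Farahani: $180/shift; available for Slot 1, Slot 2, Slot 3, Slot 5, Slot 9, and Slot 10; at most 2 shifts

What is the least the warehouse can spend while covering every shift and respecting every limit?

$1985

Slot 7 can only be covered by Leclerc and Petrov, so that assignment is forced.
Picking the cheapest available picker for each shift independently would cost $1815, but that ignores the shift limits.
An optimal schedule: Slot 1→Lindqvist, Slot 2→Singh, Slot 3→Farahani, Slot 4→Petrov+Lindqvist, Slot 5→Singh, Slot 6→Horvat, Slot 7→Leclerc+Petrov, Slot 8→Leclerc, Slot 9→Lindqvist, Slot 10→Horvat, Slot 11→Leclerc.
Total: 165 + 135 + 180 + 160 + 165 + 135 + 150 + 140 + 160 + 140 + 165 + 150 + 140 = $1985.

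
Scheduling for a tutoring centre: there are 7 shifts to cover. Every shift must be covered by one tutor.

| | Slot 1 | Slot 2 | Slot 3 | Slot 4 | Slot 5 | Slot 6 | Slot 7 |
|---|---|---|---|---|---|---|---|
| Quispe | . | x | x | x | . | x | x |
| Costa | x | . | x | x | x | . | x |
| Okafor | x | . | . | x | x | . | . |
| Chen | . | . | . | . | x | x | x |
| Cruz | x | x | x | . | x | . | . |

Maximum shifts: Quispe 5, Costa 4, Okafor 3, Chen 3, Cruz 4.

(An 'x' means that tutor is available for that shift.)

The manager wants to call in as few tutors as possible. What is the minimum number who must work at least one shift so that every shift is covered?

2

7 slots to fill and no one can take more than 5, so at least ⌈7/5⌉ = 2 tutors are needed.
Quispe and Costa alone can cover everything: Slot 1→Costa, Slot 2→Quispe, Slot 3→Quispe, Slot 4→Quispe, Slot 5→Costa, Slot 6→Quispe, Slot 7→Quispe.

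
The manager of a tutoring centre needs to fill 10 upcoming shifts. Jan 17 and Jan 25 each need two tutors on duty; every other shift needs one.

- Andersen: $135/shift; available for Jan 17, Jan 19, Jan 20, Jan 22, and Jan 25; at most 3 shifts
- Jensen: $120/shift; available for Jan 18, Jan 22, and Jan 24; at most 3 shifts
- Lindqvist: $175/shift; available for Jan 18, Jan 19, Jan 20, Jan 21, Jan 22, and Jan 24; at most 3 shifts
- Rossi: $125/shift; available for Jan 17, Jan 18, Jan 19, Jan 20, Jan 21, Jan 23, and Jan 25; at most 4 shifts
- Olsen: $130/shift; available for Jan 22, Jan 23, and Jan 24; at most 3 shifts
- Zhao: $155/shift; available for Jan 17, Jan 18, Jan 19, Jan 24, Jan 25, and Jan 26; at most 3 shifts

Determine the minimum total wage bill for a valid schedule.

$1550

Jan 26 can only be covered by Zhao, so that assignment is forced.
Picking the cheapest available tutor for each shift independently would cost $1535, but that ignores the shift limits.
An optimal schedule: Jan 17→Rossi+Andersen, Jan 18→Jensen, Jan 19→Andersen, Jan 20→Rossi, Jan 21→Rossi, Jan 22→Jensen, Jan 23→Olsen, Jan 24→Jensen, Jan 25→Rossi+Andersen, Jan 26→Zhao.
Total: 125 + 135 + 120 + 135 + 125 + 125 + 120 + 130 + 120 + 125 + 135 + 155 = $1550.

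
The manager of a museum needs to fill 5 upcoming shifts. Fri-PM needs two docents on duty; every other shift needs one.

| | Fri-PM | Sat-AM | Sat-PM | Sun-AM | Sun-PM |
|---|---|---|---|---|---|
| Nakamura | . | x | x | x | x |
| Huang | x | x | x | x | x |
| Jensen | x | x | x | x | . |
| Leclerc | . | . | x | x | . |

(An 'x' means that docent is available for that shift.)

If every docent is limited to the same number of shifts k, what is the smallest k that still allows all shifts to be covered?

With 4 docents and 6 worker-slots to fill, someone must work at least ⌈6/4⌉ = 2 shifts, so k ≥ 2.
k = 2 works: Fri-PM→Huang+Jensen, Sat-AM→Nakamura, Sat-PM→Huang, Sun-AM→Jensen, Sun-PM→Nakamura.
Loads: Nakamura 2, Huang 2, Jensen 2, Leclerc 0 — all ≤ 2.

2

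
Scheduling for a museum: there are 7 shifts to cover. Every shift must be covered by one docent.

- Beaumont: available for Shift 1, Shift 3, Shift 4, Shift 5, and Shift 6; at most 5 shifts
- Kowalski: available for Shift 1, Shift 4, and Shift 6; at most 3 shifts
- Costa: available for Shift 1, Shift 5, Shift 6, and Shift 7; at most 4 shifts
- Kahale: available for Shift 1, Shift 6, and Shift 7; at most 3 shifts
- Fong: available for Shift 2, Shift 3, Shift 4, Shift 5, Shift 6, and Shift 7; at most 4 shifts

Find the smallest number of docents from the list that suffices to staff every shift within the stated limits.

7 slots to fill and no one can take more than 5, so at least ⌈7/5⌉ = 2 docents are needed.
Beaumont and Fong alone can cover everything: Shift 1→Beaumont, Shift 2→Fong, Shift 3→Beaumont, Shift 4→Beaumont, Shift 5→Beaumont, Shift 6→Beaumont, Shift 7→Fong.

2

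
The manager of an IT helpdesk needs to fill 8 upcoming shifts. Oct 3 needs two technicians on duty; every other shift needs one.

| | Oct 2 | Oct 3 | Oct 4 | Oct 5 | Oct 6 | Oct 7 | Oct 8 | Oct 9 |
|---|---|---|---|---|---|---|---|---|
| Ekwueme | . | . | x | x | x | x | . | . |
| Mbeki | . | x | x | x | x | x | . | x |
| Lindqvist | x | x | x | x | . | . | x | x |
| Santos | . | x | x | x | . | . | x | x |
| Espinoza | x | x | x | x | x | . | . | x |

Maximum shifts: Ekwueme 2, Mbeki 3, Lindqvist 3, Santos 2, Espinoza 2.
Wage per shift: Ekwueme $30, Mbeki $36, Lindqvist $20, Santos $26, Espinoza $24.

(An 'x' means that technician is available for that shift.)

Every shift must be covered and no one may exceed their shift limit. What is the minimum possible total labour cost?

Picking the cheapest available technician for each shift independently would cost $198, but that ignores the shift limits.
An optimal schedule: Oct 2→Lindqvist, Oct 3→Espinoza+Santos, Oct 4→Santos, Oct 5→Ekwueme, Oct 6→Espinoza, Oct 7→Ekwueme, Oct 8→Lindqvist, Oct 9→Lindqvist.
Total: 20 + 24 + 26 + 26 + 30 + 24 + 30 + 20 + 20 = $220.

$220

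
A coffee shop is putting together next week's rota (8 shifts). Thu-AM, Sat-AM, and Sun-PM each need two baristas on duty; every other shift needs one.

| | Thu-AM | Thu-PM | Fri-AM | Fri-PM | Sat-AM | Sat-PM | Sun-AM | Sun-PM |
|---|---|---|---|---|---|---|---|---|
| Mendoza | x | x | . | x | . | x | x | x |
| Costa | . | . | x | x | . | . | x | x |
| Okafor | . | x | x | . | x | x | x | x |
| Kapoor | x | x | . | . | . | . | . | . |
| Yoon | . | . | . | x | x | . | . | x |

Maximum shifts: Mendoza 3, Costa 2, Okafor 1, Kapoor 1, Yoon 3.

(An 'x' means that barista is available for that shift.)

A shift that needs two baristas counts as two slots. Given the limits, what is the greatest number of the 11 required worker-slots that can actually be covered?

Total capacity across all baristas is 3+2+1+1+3 = 10, and 11 slots are needed, so at most 10 can be filled.
An assignment achieving 10: Thu-AM→Mendoza+Kapoor, Thu-PM→Mendoza, Fri-AM→Costa, Fri-PM→Yoon, Sat-AM→Okafor+Yoon, Sat-PM→Mendoza, Sun-AM→Costa, Sun-PM→Yoon.
Loads: Mendoza 3/3, Costa 2/2, Okafor 1/1, Kapoor 1/1, Yoon 3/3.

10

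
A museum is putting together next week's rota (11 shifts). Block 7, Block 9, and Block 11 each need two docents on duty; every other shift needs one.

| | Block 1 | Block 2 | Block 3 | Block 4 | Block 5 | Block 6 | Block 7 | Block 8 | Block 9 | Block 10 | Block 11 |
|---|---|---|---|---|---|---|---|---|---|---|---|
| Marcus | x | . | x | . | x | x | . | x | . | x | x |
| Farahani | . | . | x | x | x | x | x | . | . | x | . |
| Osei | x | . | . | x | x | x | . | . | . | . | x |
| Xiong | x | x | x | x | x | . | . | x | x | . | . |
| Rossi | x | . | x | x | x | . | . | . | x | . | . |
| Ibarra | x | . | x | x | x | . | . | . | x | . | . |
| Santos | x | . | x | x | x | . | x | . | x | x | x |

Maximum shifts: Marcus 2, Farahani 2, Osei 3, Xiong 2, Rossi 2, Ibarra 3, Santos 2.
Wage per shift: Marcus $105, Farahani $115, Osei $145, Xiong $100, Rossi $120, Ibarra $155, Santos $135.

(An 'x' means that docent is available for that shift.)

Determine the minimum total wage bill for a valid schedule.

Block 2 can only be covered by Xiong, so that assignment is forced.
Block 7 can only be covered by Farahani and Santos, so that assignment is forced.
Picking the cheapest available docent for each shift independently would cost $1520, but that ignores the shift limits.
An optimal schedule: Block 1→Osei, Block 2→Xiong, Block 3→Xiong, Block 4→Osei, Block 5→Rossi, Block 6→Marcus, Block 7→Farahani+Santos, Block 8→Marcus, Block 9→Rossi+Ibarra, Block 10→Farahani, Block 11→Osei+Santos.
Total: 145 + 100 + 100 + 145 + 120 + 105 + 115 + 135 + 105 + 120 + 155 + 115 + 145 + 135 = $1740.

$1740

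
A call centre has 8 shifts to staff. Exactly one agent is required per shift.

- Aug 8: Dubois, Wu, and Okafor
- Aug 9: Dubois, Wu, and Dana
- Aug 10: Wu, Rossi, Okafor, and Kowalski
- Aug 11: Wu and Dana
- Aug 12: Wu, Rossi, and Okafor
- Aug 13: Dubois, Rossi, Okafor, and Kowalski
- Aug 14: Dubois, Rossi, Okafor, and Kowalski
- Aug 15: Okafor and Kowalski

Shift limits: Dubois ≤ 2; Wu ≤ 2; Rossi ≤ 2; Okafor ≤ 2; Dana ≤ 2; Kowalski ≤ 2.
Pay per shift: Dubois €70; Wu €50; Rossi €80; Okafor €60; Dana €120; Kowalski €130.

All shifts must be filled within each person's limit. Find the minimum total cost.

€520

Picking the cheapest available agent for each shift independently would cost €430, but that ignores the shift limits.
An optimal schedule: Aug 8→Dubois, Aug 9→Dubois, Aug 10→Rossi, Aug 11→Wu, Aug 12→Wu, Aug 13→Rossi, Aug 14→Okafor, Aug 15→Okafor.
Total: 70 + 70 + 80 + 50 + 50 + 80 + 60 + 60 = €520.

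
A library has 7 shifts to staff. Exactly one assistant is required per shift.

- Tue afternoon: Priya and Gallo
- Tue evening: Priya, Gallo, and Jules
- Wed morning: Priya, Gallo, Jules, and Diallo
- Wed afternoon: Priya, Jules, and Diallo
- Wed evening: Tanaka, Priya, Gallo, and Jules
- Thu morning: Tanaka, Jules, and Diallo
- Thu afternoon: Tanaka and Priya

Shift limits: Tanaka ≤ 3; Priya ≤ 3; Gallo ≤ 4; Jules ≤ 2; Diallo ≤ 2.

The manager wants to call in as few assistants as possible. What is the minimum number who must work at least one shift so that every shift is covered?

3

7 slots to fill and no one can take more than 4, so at least ⌈7/4⌉ = 2 assistants are needed.
No set of 2 assistants can cover every shift (each such set leaves at least one shift with no one available or exceeds a cap).
Tanaka, Priya, and Gallo alone can cover everything: Tue afternoon→Priya, Tue evening→Priya, Wed morning→Gallo, Wed afternoon→Priya, Wed evening→Tanaka, Thu morning→Tanaka, Thu afternoon→Tanaka.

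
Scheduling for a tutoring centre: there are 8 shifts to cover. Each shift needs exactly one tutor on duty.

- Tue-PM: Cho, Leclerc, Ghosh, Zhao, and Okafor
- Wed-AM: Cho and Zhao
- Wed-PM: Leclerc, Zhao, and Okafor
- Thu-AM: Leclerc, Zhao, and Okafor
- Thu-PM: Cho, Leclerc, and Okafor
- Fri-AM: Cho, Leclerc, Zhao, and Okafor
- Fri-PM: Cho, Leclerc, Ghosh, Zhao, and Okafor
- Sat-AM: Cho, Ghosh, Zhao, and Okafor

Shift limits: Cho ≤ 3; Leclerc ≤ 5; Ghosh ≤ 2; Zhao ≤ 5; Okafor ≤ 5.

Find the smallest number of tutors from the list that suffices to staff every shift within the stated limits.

8 slots to fill and no one can take more than 5, so at least ⌈8/5⌉ = 2 tutors are needed.
Cho and Leclerc alone can cover everything: Tue-PM→Cho, Wed-AM→Cho, Wed-PM→Leclerc, Thu-AM→Leclerc, Thu-PM→Leclerc, Fri-AM→Leclerc, Fri-PM→Leclerc, Sat-AM→Cho.

2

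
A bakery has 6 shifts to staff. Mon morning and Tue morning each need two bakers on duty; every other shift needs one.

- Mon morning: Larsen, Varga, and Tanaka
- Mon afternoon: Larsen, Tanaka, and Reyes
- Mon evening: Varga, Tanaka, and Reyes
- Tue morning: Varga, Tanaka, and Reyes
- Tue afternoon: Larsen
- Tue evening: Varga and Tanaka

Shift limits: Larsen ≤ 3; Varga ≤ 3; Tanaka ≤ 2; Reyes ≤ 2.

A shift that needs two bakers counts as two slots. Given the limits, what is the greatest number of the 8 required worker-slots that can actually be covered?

8

Total capacity across all bakers is 3+3+2+2 = 10, and 8 slots are needed, so at most 8 can be filled.
An assignment achieving 8: Mon morning→Larsen+Varga, Mon afternoon→Larsen, Mon evening→Varga, Tue morning→Tanaka+Reyes, Tue afternoon→Larsen, Tue evening→Varga.
Loads: Larsen 3/3, Varga 3/3, Tanaka 1/2, Reyes 1/2.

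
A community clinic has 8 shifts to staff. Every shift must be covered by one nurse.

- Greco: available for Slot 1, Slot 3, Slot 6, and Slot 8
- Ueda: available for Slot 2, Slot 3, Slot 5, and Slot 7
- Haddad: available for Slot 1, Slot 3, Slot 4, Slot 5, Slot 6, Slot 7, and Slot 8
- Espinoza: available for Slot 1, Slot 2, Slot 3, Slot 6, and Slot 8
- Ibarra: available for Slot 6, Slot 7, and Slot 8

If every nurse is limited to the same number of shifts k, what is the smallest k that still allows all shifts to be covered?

With 5 nurses and 8 worker-slots to fill, someone must work at least ⌈8/5⌉ = 2 shifts, so k ≥ 2.
k = 2 works: Slot 1→Greco, Slot 2→Ueda, Slot 3→Greco, Slot 4→Haddad, Slot 5→Ueda, Slot 6→Espinoza, Slot 7→Haddad, Slot 8→Espinoza.
Loads: Greco 2, Ueda 2, Haddad 2, Espinoza 2, Ibarra 0 — all ≤ 2.

2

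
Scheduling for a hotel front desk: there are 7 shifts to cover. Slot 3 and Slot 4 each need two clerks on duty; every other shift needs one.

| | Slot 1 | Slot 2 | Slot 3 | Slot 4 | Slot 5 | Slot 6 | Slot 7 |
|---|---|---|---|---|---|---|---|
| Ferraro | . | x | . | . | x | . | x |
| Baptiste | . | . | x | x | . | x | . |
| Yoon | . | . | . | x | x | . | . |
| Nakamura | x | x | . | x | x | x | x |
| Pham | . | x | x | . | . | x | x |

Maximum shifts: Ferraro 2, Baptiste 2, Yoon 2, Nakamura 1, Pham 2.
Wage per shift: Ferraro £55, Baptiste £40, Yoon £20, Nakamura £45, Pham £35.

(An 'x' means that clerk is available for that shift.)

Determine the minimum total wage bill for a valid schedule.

Slot 1 can only be covered by Nakamura, so that assignment is forced.
Slot 3 can only be covered by Baptiste and Pham, so that assignment is forced.
Picking the cheapest available clerk for each shift independently would cost £305, but that ignores the shift limits.
An optimal schedule: Slot 1→Nakamura, Slot 2→Ferraro, Slot 3→Baptiste+Pham, Slot 4→Baptiste+Yoon, Slot 5→Yoon, Slot 6→Pham, Slot 7→Ferraro.
Total: 45 + 55 + 40 + 35 + 40 + 20 + 20 + 35 + 55 = £345.

£345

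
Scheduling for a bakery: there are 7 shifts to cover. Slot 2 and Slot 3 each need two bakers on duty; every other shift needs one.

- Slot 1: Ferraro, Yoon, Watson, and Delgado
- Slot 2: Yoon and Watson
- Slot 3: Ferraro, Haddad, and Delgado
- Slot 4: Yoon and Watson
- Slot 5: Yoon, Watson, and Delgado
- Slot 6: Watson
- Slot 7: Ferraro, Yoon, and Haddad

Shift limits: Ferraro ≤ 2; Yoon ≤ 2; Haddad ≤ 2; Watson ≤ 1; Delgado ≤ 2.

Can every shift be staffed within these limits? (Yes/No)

No

Total capacity is 9 and 9 slots are needed, so capacity alone doesn't rule it out.
Shifts {Slot 2, Slot 6} need 3 worker-slots in total, but the bakers available for any of those shifts (Yoon and Watson) can supply at most 2 among them. So no valid schedule exists.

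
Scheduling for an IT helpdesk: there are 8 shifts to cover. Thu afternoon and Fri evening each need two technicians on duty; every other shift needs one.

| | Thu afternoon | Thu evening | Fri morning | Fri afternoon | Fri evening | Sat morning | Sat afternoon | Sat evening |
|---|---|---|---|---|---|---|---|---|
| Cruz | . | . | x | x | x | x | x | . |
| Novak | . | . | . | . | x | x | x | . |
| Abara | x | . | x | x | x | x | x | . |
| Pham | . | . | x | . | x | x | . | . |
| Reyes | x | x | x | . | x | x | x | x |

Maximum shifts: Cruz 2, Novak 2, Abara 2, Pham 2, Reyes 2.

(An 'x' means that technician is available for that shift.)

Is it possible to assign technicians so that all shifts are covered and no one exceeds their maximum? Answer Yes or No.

No

Total capacity is 10 and 10 slots are needed, so capacity alone doesn't rule it out.
Shifts {Thu afternoon, Thu evening, Sat evening} need 4 worker-slots in total, but the technicians available for any of those shifts (Abara and Reyes) can supply at most 3 among them. So no valid schedule exists.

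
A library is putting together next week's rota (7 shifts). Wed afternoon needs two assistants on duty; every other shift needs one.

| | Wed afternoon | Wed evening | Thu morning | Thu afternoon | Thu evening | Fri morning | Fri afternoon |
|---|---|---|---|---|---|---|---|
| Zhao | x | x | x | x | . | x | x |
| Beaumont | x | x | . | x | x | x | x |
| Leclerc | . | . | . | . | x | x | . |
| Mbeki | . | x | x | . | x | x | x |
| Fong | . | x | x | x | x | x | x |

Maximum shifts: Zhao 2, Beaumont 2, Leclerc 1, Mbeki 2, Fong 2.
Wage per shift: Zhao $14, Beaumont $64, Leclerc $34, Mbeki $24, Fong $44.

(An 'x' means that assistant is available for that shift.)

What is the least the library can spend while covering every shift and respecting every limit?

Wed afternoon can only be covered by Zhao and Beaumont, so that assignment is forced.
Picking the cheapest available assistant for each shift independently would cost $172, but that ignores the shift limits.
An optimal schedule: Wed afternoon→Zhao+Beaumont, Wed evening→Mbeki, Thu morning→Zhao, Thu afternoon→Fong, Thu evening→Mbeki, Fri morning→Leclerc, Fri afternoon→Fong.
Total: 14 + 64 + 24 + 14 + 44 + 24 + 34 + 44 = $262.

$262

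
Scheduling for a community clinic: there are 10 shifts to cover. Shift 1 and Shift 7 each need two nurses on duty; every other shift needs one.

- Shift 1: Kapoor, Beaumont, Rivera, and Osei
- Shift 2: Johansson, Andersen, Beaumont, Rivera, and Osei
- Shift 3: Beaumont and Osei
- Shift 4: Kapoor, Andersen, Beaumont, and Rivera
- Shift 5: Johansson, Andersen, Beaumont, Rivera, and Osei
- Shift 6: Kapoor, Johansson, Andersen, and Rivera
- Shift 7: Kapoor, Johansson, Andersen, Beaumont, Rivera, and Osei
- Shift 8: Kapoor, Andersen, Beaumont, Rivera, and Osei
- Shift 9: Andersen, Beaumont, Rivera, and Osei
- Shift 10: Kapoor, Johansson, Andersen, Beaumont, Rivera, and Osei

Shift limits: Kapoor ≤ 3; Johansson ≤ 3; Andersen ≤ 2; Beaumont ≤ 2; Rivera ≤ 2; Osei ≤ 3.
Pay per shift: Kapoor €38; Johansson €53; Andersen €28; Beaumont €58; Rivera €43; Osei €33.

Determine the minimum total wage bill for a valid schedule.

Picking the cheapest available nurse for each shift independently would cost €361, but that ignores the shift limits.
An optimal schedule: Shift 1→Kapoor+Rivera, Shift 2→Osei, Shift 3→Osei, Shift 4→Andersen, Shift 5→Rivera, Shift 6→Andersen, Shift 7→Kapoor+Johansson, Shift 8→Kapoor, Shift 9→Osei, Shift 10→Johansson.
Total: 38 + 43 + 33 + 33 + 28 + 43 + 28 + 38 + 53 + 38 + 33 + 53 = €461.

€461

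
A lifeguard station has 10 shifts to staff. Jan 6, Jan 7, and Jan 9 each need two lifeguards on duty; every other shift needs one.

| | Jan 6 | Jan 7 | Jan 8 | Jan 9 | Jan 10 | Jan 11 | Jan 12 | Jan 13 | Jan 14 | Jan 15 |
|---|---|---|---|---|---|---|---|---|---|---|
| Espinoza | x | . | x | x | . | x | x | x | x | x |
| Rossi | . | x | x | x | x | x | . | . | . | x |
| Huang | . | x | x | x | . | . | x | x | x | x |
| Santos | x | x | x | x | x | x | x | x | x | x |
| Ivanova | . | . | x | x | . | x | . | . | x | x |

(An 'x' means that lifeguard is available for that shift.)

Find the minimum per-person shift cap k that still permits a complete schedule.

With 5 lifeguards and 13 worker-slots to fill, someone must work at least ⌈13/5⌉ = 3 shifts, so k ≥ 3.
k = 3 works: Jan 6→Espinoza+Santos, Jan 7→Rossi+Huang, Jan 8→Huang, Jan 9→Santos+Ivanova, Jan 10→Rossi, Jan 11→Rossi, Jan 12→Espinoza, Jan 13→Espinoza, Jan 14→Huang, Jan 15→Santos.
Loads: Espinoza 3, Rossi 3, Huang 3, Santos 3, Ivanova 1 — all ≤ 3.

3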